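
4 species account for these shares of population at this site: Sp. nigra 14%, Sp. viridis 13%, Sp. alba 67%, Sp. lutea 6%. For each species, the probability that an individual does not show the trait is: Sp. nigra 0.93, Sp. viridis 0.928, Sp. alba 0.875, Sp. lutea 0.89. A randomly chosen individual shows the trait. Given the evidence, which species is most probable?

Taking complements, P(trait | each) = Sp. nigra 0.07, Sp. viridis 0.072, Sp. alba 0.125, Sp. lutea 0.11.
Unnormalized posteriors (prior × likelihood):
  Sp. nigra: 0.14 × 0.07 = 0.0098
  Sp. viridis: 0.13 × 0.072 = 0.00936
  Sp. alba: 0.67 × 0.125 = 0.08375
  Sp. lutea: 0.06 × 0.11 = 0.0066
Normalizing constant = 0.10951.
Largest term belongs to Sp. alba, so Sp. alba is most probable.

Sp. alba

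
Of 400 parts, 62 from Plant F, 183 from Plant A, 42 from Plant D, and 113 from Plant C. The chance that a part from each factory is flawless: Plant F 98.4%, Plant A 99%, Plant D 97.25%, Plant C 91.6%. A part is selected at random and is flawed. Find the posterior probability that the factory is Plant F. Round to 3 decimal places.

0.074

Taking complements, P(flawed | each) = Plant F 0.016, Plant A 0.01, Plant D 0.0275, Plant C 0.084.
Unnormalized posteriors (prior × likelihood):
  Plant F: 0.155 × 0.016 = 0.00248
  Plant A: 0.4575 × 0.01 = 0.004575
  Plant D: 0.105 × 0.0275 = 0.0028875
  Plant C: 0.2825 × 0.084 = 0.02373
Normalizing constant = 0.0336725.
P(Plant F | evidence) = 0.00248 / 0.0336725 ≈ 0.074.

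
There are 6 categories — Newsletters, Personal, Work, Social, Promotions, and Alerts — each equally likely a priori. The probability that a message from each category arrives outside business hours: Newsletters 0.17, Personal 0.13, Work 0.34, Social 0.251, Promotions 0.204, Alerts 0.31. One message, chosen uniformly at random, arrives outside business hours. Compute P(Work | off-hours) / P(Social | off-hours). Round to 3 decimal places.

1.355

Since the prior is uniform, the posterior is proportional to the likelihood:
  Newsletters: 0.17
  Personal: 0.13
  Work: 0.34
  Social: 0.251
  Promotions: 0.204
  Alerts: 0.31
Sum = 1.405.
The ratio is 0.34 / 0.251 (the normalizer cancels) = 1.355.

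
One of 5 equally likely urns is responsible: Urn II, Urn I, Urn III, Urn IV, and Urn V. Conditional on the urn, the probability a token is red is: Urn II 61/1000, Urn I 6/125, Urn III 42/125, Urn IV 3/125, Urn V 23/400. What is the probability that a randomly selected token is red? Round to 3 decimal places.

With a uniform prior (1/5 each), posterior ∝ likelihood:
  Urn II: 0.061
  Urn I: 0.048
  Urn III: 0.336
  Urn IV: 0.024
  Urn V: 0.0575
P(red) = (1/5) × (0.061 + 0.048 + 0.336 + 0.024 + 0.0575) = 0.5265/5 ≈ 0.105.

0.105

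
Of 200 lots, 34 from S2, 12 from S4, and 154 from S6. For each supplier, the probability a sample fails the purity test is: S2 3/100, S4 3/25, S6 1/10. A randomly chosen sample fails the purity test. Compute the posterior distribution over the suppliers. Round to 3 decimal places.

S2 0.057, S4 0.081, S6 0.862

Unnormalized posteriors (prior × likelihood):
  S2: 0.17 × 0.03 = 0.0051
  S4: 0.06 × 0.12 = 0.0072
  S6: 0.77 × 0.1 = 0.077
Total = 0.0893.
P(S2 | off-spec) = 0.0051/0.0893 ≈ 0.057
P(S4 | off-spec) = 0.0072/0.0893 ≈ 0.081
P(S6 | off-spec) = 0.077/0.0893 ≈ 0.862
(Check: 0.057+0.081+0.862 = 1.000.)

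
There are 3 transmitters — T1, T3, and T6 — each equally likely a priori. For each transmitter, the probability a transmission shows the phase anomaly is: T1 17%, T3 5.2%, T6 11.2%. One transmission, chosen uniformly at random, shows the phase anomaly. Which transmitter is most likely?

With a uniform prior (1/3 each), posterior ∝ likelihood:
  T1: 0.17
  T3: 0.052
  T6: 0.112
Normalizing constant = 0.334.
Largest term belongs to T1, so T1 is most probable.

T1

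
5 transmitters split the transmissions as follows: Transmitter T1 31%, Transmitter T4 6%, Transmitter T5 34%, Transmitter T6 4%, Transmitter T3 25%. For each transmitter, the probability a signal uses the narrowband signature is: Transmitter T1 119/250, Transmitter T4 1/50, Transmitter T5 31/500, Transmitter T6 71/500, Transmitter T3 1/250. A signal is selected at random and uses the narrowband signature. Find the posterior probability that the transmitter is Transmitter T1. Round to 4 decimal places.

0.8359

Compute prior × likelihood for every hypothesis:
  Transmitter T1: 0.31 × 0.476 = 0.14756
  Transmitter T4: 0.06 × 0.02 = 0.0012
  Transmitter T5: 0.34 × 0.062 = 0.02108
  Transmitter T6: 0.04 × 0.142 = 0.00568
  Transmitter T3: 0.25 × 0.004 = 0.001
Total = 0.17652.
P(Transmitter T1 | evidence) = 0.14756 / 0.17652 ≈ 0.8359.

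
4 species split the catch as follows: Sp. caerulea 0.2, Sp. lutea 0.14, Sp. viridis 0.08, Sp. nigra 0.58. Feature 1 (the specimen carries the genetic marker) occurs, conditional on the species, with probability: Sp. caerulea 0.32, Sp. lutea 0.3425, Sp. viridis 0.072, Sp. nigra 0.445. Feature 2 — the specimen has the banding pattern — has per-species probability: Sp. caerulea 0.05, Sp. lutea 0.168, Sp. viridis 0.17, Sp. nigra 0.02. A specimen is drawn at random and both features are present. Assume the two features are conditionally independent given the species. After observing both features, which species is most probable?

Unnormalized posteriors (prior × likelihood):
  Sp. caerulea: 0.2 × 0.32 × 0.05 = 0.0032
  Sp. lutea: 0.14 × 0.3425 × 0.168 = 0.0080556
  Sp. viridis: 0.08 × 0.072 × 0.17 = 0.0009792
  Sp. nigra: 0.58 × 0.445 × 0.02 = 0.005162
Total = 0.0173968.
Largest term belongs to Sp. lutea, so Sp. lutea is most probable.

Sp. lutea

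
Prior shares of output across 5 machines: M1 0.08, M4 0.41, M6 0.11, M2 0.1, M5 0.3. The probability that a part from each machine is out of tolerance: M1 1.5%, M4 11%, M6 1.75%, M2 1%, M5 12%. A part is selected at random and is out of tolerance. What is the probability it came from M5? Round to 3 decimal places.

0.422

Unnormalized posteriors (prior × likelihood):
  M1: 0.08 × 0.015 = 0.0012
  M4: 0.41 × 0.11 = 0.0451
  M6: 0.11 × 0.0175 = 0.001925
  M2: 0.1 × 0.01 = 0.001
  M5: 0.3 × 0.12 = 0.036
Sum = 0.085225.
P(M5 | evidence) = 0.036 / 0.085225 ≈ 0.422.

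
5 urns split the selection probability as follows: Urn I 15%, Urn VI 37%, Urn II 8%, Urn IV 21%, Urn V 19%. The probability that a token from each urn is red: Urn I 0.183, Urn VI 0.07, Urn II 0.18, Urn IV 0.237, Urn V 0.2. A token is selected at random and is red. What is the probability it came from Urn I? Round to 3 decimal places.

0.177

Prior × likelihood for each hypothesis:
  Urn I: 0.15 × 0.183 = 0.02745
  Urn VI: 0.37 × 0.07 = 0.0259
  Urn II: 0.08 × 0.18 = 0.0144
  Urn IV: 0.21 × 0.237 = 0.04977
  Urn V: 0.19 × 0.2 = 0.038
Total = 0.15552.
P(Urn I | evidence) = 0.02745 / 0.15552 ≈ 0.177.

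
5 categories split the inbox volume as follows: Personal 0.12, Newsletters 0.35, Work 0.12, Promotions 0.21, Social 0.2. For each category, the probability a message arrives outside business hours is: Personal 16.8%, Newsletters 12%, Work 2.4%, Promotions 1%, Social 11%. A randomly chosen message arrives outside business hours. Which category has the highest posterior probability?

Newsletters

By Bayes' rule, posterior ∝ prior × likelihood:
  Personal: 0.12 × 0.168 = 0.02016
  Newsletters: 0.35 × 0.12 = 0.042
  Work: 0.12 × 0.024 = 0.00288
  Promotions: 0.21 × 0.01 = 0.0021
  Social: 0.2 × 0.11 = 0.022
Normalizing constant = 0.08914.
Largest term belongs to Newsletters, so Newsletters is most probable.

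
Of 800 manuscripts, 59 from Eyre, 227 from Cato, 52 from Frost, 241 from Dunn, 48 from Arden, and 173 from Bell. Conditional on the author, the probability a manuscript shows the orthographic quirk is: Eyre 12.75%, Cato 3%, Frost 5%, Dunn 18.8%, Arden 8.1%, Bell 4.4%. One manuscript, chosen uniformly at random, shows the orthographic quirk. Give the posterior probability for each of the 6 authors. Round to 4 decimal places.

Eyre 0.1020, Cato 0.0924, Frost 0.0353, Dunn 0.6144, Arden 0.0527, Bell 0.1032

Prior × likelihood for each hypothesis:
  Eyre: 0.07375 × 0.1275 = 0.009403125
  Cato: 0.28375 × 0.03 = 0.0085125
  Frost: 0.065 × 0.05 = 0.00325
  Dunn: 0.30125 × 0.188 = 0.056635
  Arden: 0.06 × 0.081 = 0.00486
  Bell: 0.21625 × 0.044 = 0.009515
Sum = 0.092175625.
P(Eyre | quirk) = 0.009403125/0.092175625 ≈ 0.1020
P(Cato | quirk) = 0.0085125/0.092175625 ≈ 0.0924
P(Frost | quirk) = 0.00325/0.092175625 ≈ 0.0353
P(Dunn | quirk) = 0.056635/0.092175625 ≈ 0.6144
P(Arden | quirk) = 0.00486/0.092175625 ≈ 0.0527
P(Bell | quirk) = 0.009515/0.092175625 ≈ 0.1032
(Check: 0.1020+0.0924+0.0353+0.6144+0.0527+0.1032 = 1.0000.)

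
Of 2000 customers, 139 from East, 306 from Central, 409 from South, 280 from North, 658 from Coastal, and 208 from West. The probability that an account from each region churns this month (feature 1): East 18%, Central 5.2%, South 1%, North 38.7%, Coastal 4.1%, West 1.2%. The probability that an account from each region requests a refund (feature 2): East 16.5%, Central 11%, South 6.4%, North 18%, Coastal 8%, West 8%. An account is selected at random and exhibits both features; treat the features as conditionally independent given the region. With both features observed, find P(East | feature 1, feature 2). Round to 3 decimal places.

0.147

Unnormalized posteriors (prior × likelihood):
  East: 0.0695 × 0.18 × 0.165 = 0.00206415
  Central: 0.153 × 0.052 × 0.11 = 0.00087516
  South: 0.2045 × 0.01 × 0.064 = 0.00013088
  North: 0.14 × 0.387 × 0.18 = 0.0097524
  Coastal: 0.329 × 0.041 × 0.08 = 0.00107912
  West: 0.104 × 0.012 × 0.08 = 0.00009984
Sum = 0.01400155.
P(East | evidence) = 0.00206415 / 0.01400155 ≈ 0.147.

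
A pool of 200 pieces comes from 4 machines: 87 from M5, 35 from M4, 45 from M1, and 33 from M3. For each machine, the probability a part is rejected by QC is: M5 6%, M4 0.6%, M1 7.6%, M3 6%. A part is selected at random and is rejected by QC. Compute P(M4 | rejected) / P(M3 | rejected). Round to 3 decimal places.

Prior × likelihood for each hypothesis:
  M5: 0.435 × 0.06 = 0.0261
  M4: 0.175 × 0.006 = 0.00105
  M1: 0.225 × 0.076 = 0.0171
  M3: 0.165 × 0.06 = 0.0099
Normalizing constant = 0.05415.
The ratio is 0.00105 / 0.0099 (the normalizer cancels) = 0.106.

0.106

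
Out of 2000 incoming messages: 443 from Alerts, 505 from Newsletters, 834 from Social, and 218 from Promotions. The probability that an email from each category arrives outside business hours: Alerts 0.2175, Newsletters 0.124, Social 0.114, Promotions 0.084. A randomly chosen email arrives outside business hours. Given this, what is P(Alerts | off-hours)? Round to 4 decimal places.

Unnormalized posteriors (prior × likelihood):
  Alerts: 0.2215 × 0.2175 = 0.04817625
  Newsletters: 0.2525 × 0.124 = 0.03131
  Social: 0.417 × 0.114 = 0.047538
  Promotions: 0.109 × 0.084 = 0.009156
Sum = 0.13618025.
P(Alerts | evidence) = 0.04817625 / 0.13618025 ≈ 0.3538.

0.3538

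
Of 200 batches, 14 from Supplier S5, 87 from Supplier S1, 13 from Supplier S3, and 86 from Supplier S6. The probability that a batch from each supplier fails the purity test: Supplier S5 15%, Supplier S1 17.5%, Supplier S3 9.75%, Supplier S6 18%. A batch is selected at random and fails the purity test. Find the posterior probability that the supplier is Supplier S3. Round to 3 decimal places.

0.037

Unnormalized posteriors (prior × likelihood):
  Supplier S5: 0.07 × 0.15 = 0.0105
  Supplier S1: 0.435 × 0.175 = 0.076125
  Supplier S3: 0.065 × 0.0975 = 0.0063375
  Supplier S6: 0.43 × 0.18 = 0.0774
Total = 0.1703625.
P(Supplier S3 | evidence) = 0.0063375 / 0.1703625 ≈ 0.037.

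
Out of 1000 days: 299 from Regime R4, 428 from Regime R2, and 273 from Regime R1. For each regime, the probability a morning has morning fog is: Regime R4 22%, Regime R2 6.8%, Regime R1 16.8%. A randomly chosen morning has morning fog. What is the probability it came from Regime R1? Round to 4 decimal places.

0.3259

Compute prior × likelihood for every hypothesis:
  Regime R4: 0.299 × 0.22 = 0.06578
  Regime R2: 0.428 × 0.068 = 0.029104
  Regime R1: 0.273 × 0.168 = 0.045864
Normalizing constant = 0.140748.
P(Regime R1 | evidence) = 0.045864 / 0.140748 ≈ 0.3259.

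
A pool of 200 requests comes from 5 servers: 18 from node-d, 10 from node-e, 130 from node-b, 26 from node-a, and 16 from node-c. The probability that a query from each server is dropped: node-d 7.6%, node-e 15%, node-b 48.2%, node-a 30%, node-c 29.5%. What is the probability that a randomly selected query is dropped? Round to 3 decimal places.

Compute prior × likelihood for every hypothesis:
  node-d: 0.09 × 0.076 = 0.00684
  node-e: 0.05 × 0.15 = 0.0075
  node-b: 0.65 × 0.482 = 0.3133
  node-a: 0.13 × 0.3 = 0.039
  node-c: 0.08 × 0.295 = 0.0236
P(dropped) = 0.00684 + 0.0075 + 0.3133 + 0.039 + 0.0236 = 0.39024 → 0.390.

0.390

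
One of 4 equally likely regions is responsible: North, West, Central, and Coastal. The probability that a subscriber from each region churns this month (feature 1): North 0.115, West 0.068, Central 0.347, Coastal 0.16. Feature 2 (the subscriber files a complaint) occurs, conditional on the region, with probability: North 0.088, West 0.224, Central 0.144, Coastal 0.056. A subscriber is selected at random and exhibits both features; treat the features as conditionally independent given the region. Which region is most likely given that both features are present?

Since the prior is uniform, the posterior is proportional to the likelihood:
  North: 0.115 × 0.088 = 0.01012
  West: 0.068 × 0.224 = 0.015232
  Central: 0.347 × 0.144 = 0.049968
  Coastal: 0.16 × 0.056 = 0.00896
Normalizing constant = 0.08428.
Largest term belongs to Central, so Central is most probable.

Central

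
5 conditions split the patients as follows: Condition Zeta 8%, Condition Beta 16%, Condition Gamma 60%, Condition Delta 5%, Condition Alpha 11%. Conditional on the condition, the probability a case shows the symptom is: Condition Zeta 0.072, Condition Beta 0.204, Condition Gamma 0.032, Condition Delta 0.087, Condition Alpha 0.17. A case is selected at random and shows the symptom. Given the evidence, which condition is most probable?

Compute prior × likelihood for every hypothesis:
  Condition Zeta: 0.08 × 0.072 = 0.00576
  Condition Beta: 0.16 × 0.204 = 0.03264
  Condition Gamma: 0.6 × 0.032 = 0.0192
  Condition Delta: 0.05 × 0.087 = 0.00435
  Condition Alpha: 0.11 × 0.17 = 0.0187
Normalizing constant = 0.08065.
Largest term belongs to Condition Beta, so Condition Beta is most probable.

Condition Beta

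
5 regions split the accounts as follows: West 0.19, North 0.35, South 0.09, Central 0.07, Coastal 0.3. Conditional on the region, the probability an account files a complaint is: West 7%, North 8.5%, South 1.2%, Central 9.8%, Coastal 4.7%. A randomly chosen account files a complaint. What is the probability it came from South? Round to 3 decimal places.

Compute prior × likelihood for every hypothesis:
  West: 0.19 × 0.07 = 0.0133
  North: 0.35 × 0.085 = 0.02975
  South: 0.09 × 0.012 = 0.00108
  Central: 0.07 × 0.098 = 0.00686
  Coastal: 0.3 × 0.047 = 0.0141
Normalizing constant = 0.06509.
P(South | evidence) = 0.00108 / 0.06509 ≈ 0.017.

0.017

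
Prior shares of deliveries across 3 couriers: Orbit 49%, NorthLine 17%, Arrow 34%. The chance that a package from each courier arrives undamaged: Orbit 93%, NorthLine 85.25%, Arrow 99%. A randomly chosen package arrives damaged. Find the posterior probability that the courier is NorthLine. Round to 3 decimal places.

Taking complements, P(damaged | each) = Orbit 0.07, NorthLine 0.1475, Arrow 0.01.
By Bayes' rule, posterior ∝ prior × likelihood:
  Orbit: 0.49 × 0.07 = 0.0343
  NorthLine: 0.17 × 0.1475 = 0.025075
  Arrow: 0.34 × 0.01 = 0.0034
Total = 0.062775.
P(NorthLine | evidence) = 0.025075 / 0.062775 ≈ 0.399.

0.399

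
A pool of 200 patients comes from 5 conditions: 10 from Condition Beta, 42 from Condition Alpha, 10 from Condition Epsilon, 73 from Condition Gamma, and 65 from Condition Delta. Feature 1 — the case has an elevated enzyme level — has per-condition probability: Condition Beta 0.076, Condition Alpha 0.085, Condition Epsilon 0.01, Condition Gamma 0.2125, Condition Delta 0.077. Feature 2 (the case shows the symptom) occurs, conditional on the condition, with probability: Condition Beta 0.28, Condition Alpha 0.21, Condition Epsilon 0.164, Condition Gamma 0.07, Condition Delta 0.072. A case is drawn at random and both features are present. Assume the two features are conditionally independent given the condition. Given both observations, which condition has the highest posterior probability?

Prior × likelihood for each hypothesis:
  Condition Beta: 0.05 × 0.076 × 0.28 = 0.001064
  Condition Alpha: 0.21 × 0.085 × 0.21 = 0.0037485
  Condition Epsilon: 0.05 × 0.01 × 0.164 = 0.000082
  Condition Gamma: 0.365 × 0.2125 × 0.07 = 0.005429375
  Condition Delta: 0.325 × 0.077 × 0.072 = 0.0018018
Total = 0.012125675.
Largest term belongs to Condition Gamma, so Condition Gamma is most probable.

Condition Gamma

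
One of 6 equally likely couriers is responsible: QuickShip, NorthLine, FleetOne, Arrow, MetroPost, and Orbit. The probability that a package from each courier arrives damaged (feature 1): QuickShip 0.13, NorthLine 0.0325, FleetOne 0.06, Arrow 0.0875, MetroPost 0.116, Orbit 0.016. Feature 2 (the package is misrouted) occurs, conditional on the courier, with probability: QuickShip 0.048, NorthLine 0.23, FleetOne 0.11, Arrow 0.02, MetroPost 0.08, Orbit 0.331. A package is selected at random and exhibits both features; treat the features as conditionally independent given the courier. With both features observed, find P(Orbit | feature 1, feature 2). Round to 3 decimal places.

0.145

Since the prior is uniform, the posterior is proportional to the likelihood:
  QuickShip: 0.13 × 0.048 = 0.00624
  NorthLine: 0.0325 × 0.23 = 0.007475
  FleetOne: 0.06 × 0.11 = 0.0066
  Arrow: 0.0875 × 0.02 = 0.00175
  MetroPost: 0.116 × 0.08 = 0.00928
  Orbit: 0.016 × 0.331 = 0.005296
Sum = 0.036641.
P(Orbit | evidence) = 0.005296 / 0.036641 ≈ 0.145.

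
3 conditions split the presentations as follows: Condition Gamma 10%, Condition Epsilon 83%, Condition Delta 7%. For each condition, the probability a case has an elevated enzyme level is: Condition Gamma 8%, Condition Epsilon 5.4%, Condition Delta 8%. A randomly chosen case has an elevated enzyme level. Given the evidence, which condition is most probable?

By Bayes' rule, posterior ∝ prior × likelihood:
  Condition Gamma: 0.1 × 0.08 = 0.008
  Condition Epsilon: 0.83 × 0.054 = 0.04482
  Condition Delta: 0.07 × 0.08 = 0.0056
Sum = 0.05842.
Largest term belongs to Condition Epsilon, so Condition Epsilon is most probable.

Condition Epsilon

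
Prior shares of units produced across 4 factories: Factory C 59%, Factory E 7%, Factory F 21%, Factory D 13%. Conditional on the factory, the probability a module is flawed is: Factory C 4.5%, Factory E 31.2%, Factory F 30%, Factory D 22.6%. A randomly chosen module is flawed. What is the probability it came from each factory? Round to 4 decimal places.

By Bayes' rule, posterior ∝ prior × likelihood:
  Factory C: 0.59 × 0.045 = 0.02655
  Factory E: 0.07 × 0.312 = 0.02184
  Factory F: 0.21 × 0.3 = 0.063
  Factory D: 0.13 × 0.226 = 0.02938
Total = 0.14077.
P(Factory C | flawed) = 0.02655/0.14077 ≈ 0.1886
P(Factory E | flawed) = 0.02184/0.14077 ≈ 0.1551
P(Factory F | flawed) = 0.063/0.14077 ≈ 0.4475
P(Factory D | flawed) = 0.02938/0.14077 ≈ 0.2087

Factory C 0.1886, Factory E 0.1551, Factory F 0.4475, Factory D 0.2087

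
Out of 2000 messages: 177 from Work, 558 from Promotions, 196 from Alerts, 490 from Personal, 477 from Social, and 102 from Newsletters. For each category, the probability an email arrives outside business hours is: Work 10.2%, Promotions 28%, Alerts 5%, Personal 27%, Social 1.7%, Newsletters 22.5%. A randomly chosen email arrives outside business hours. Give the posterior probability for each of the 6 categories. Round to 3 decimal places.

Work 0.052, Promotions 0.450, Alerts 0.028, Personal 0.381, Social 0.023, Newsletters 0.066

By Bayes' rule, posterior ∝ prior × likelihood:
  Work: 0.0885 × 0.102 = 0.009027
  Promotions: 0.279 × 0.28 = 0.07812
  Alerts: 0.098 × 0.05 = 0.0049
  Personal: 0.245 × 0.27 = 0.06615
  Social: 0.2385 × 0.017 = 0.0040545
  Newsletters: 0.051 × 0.225 = 0.011475
Total = 0.1737265.
P(Work | off-hours) = 0.009027/0.1737265 ≈ 0.052
P(Promotions | off-hours) = 0.07812/0.1737265 ≈ 0.450
P(Alerts | off-hours) = 0.0049/0.1737265 ≈ 0.028
P(Personal | off-hours) = 0.06615/0.1737265 ≈ 0.381
P(Social | off-hours) = 0.0040545/0.1737265 ≈ 0.023
P(Newsletters | off-hours) = 0.011475/0.1737265 ≈ 0.066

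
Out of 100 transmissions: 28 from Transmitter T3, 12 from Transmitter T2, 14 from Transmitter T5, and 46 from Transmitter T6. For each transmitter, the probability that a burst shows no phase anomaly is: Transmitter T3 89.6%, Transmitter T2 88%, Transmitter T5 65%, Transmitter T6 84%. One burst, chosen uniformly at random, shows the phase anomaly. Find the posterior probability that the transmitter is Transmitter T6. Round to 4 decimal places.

0.4431

Taking complements, P(anomaly | each) = Transmitter T3 0.104, Transmitter T2 0.12, Transmitter T5 0.35, Transmitter T6 0.16.
Unnormalized posteriors (prior × likelihood):
  Transmitter T3: 0.28 × 0.104 = 0.02912
  Transmitter T2: 0.12 × 0.12 = 0.0144
  Transmitter T5: 0.14 × 0.35 = 0.049
  Transmitter T6: 0.46 × 0.16 = 0.0736
Total = 0.16612.
P(Transmitter T6 | evidence) = 0.0736 / 0.16612 ≈ 0.4431.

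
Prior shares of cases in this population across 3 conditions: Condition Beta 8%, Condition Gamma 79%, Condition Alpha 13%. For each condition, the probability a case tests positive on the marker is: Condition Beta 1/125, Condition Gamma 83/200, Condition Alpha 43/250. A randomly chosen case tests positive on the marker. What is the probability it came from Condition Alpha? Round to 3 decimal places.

0.064

Unnormalized posteriors (prior × likelihood):
  Condition Beta: 0.08 × 0.008 = 0.00064
  Condition Gamma: 0.79 × 0.415 = 0.32785
  Condition Alpha: 0.13 × 0.172 = 0.02236
Total = 0.35085.
P(Condition Alpha | evidence) = 0.02236 / 0.35085 ≈ 0.064.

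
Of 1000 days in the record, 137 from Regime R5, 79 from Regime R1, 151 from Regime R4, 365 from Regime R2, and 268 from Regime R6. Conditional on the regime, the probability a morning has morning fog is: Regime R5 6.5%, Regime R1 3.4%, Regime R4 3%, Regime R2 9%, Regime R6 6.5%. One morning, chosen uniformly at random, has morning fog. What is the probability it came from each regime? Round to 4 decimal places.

Regime R5 0.1341, Regime R1 0.0405, Regime R4 0.0682, Regime R2 0.4948, Regime R6 0.2624

Unnormalized posteriors (prior × likelihood):
  Regime R5: 0.137 × 0.065 = 0.008905
  Regime R1: 0.079 × 0.034 = 0.002686
  Regime R4: 0.151 × 0.03 = 0.00453
  Regime R2: 0.365 × 0.09 = 0.03285
  Regime R6: 0.268 × 0.065 = 0.01742
Normalizing constant = 0.066391.
P(Regime R5 | fog) = 0.008905/0.066391 ≈ 0.1341
P(Regime R1 | fog) = 0.002686/0.066391 ≈ 0.0405
P(Regime R4 | fog) = 0.00453/0.066391 ≈ 0.0682
P(Regime R2 | fog) = 0.03285/0.066391 ≈ 0.4948
P(Regime R6 | fog) = 0.01742/0.066391 ≈ 0.2624
(Check: 0.1341+0.0405+0.0682+0.4948+0.2624 = 1.0000.)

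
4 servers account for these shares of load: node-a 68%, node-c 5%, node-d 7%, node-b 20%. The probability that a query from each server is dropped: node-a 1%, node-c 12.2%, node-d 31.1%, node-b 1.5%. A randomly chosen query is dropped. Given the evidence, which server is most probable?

node-d

By Bayes' rule, posterior ∝ prior × likelihood:
  node-a: 0.68 × 0.01 = 0.0068
  node-c: 0.05 × 0.122 = 0.0061
  node-d: 0.07 × 0.311 = 0.02177
  node-b: 0.2 × 0.015 = 0.003
Sum = 0.03767.
Largest term belongs to node-d, so node-d is most probable.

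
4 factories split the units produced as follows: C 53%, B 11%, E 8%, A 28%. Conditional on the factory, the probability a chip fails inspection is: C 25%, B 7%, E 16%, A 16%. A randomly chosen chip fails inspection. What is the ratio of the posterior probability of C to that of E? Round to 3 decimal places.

10.352

Prior × likelihood for each hypothesis:
  C: 0.53 × 0.25 = 0.1325
  B: 0.11 × 0.07 = 0.0077
  E: 0.08 × 0.16 = 0.0128
  A: 0.28 × 0.16 = 0.0448
Total = 0.1978.
The ratio is 0.1325 / 0.0128 (the normalizer cancels) = 10.352.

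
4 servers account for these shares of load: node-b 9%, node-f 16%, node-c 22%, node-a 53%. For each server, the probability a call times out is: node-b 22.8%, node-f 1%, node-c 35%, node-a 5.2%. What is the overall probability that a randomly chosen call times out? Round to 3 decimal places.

0.127

Compute prior × likelihood for every hypothesis:
  node-b: 0.09 × 0.228 = 0.02052
  node-f: 0.16 × 0.01 = 0.0016
  node-c: 0.22 × 0.35 = 0.077
  node-a: 0.53 × 0.052 = 0.02756
P(timeout) = 0.02052 + 0.0016 + 0.077 + 0.02756 = 0.12668 → 0.127.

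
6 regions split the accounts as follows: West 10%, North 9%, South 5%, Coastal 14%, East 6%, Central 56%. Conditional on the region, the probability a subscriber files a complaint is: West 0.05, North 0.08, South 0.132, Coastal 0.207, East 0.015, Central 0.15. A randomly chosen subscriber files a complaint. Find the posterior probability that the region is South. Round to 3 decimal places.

0.050

Compute prior × likelihood for every hypothesis:
  West: 0.1 × 0.05 = 0.005
  North: 0.09 × 0.08 = 0.0072
  South: 0.05 × 0.132 = 0.0066
  Coastal: 0.14 × 0.207 = 0.02898
  East: 0.06 × 0.015 = 0.0009
  Central: 0.56 × 0.15 = 0.084
Total = 0.13268.
P(South | evidence) = 0.0066 / 0.13268 ≈ 0.050.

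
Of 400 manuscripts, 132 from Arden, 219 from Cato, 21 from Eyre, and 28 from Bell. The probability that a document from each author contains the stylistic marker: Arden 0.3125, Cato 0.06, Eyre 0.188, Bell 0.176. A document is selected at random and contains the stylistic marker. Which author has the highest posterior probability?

Unnormalized posteriors (prior × likelihood):
  Arden: 0.33 × 0.3125 = 0.103125
  Cato: 0.5475 × 0.06 = 0.03285
  Eyre: 0.0525 × 0.188 = 0.00987
  Bell: 0.07 × 0.176 = 0.01232
Sum = 0.158165.
Largest term belongs to Arden, so Arden is most probable.

Arden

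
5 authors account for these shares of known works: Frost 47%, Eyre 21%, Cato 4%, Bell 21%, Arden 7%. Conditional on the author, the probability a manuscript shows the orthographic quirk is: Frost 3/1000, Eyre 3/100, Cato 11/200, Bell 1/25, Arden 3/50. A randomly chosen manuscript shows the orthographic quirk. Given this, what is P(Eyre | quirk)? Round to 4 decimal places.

0.2799

By Bayes' rule, posterior ∝ prior × likelihood:
  Frost: 0.47 × 0.003 = 0.00141
  Eyre: 0.21 × 0.03 = 0.0063
  Cato: 0.04 × 0.055 = 0.0022
  Bell: 0.21 × 0.04 = 0.0084
  Arden: 0.07 × 0.06 = 0.0042
Normalizing constant = 0.02251.
P(Eyre | evidence) = 0.0063 / 0.02251 ≈ 0.2799.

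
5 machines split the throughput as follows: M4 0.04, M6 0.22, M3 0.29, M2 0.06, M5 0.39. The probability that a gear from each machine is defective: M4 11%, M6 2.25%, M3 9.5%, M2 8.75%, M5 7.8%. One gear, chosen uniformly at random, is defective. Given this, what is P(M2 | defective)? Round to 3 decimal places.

Prior × likelihood for each hypothesis:
  M4: 0.04 × 0.11 = 0.0044
  M6: 0.22 × 0.0225 = 0.00495
  M3: 0.29 × 0.095 = 0.02755
  M2: 0.06 × 0.0875 = 0.00525
  M5: 0.39 × 0.078 = 0.03042
Total = 0.07257.
P(M2 | evidence) = 0.00525 / 0.07257 ≈ 0.072.

0.072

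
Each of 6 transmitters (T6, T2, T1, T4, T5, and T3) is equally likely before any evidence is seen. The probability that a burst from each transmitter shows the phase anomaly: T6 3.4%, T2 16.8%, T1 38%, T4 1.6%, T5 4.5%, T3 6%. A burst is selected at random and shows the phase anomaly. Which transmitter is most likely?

T1

Since the prior is uniform, the posterior is proportional to the likelihood:
  T6: 0.034
  T2: 0.168
  T1: 0.38
  T4: 0.016
  T5: 0.045
  T3: 0.06
Total = 0.703.
Largest term belongs to T1, so T1 is most probable.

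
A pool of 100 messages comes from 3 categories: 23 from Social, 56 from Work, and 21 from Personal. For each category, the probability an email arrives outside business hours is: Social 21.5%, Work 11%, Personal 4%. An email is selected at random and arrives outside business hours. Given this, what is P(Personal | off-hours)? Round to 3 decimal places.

0.070

Compute prior × likelihood for every hypothesis:
  Social: 0.23 × 0.215 = 0.04945
  Work: 0.56 × 0.11 = 0.0616
  Personal: 0.21 × 0.04 = 0.0084
Normalizing constant = 0.11945.
P(Personal | evidence) = 0.0084 / 0.11945 ≈ 0.070.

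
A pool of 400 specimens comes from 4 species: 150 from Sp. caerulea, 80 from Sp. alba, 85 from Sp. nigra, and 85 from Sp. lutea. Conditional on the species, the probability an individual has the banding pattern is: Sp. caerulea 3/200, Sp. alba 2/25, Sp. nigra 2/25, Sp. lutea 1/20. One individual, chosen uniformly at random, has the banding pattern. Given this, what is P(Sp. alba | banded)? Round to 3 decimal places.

Unnormalized posteriors (prior × likelihood):
  Sp. caerulea: 0.375 × 0.015 = 0.005625
  Sp. alba: 0.2 × 0.08 = 0.016
  Sp. nigra: 0.2125 × 0.08 = 0.017
  Sp. lutea: 0.2125 × 0.05 = 0.010625
Sum = 0.04925.
P(Sp. alba | evidence) = 0.016 / 0.04925 ≈ 0.325.

0.325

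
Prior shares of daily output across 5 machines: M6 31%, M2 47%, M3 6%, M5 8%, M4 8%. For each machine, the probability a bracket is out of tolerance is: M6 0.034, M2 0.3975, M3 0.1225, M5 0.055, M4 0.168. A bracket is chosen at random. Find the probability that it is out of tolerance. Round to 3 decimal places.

Compute prior × likelihood for every hypothesis:
  M6: 0.31 × 0.034 = 0.01054
  M2: 0.47 × 0.3975 = 0.186825
  M3: 0.06 × 0.1225 = 0.00735
  M5: 0.08 × 0.055 = 0.0044
  M4: 0.08 × 0.168 = 0.01344
P(oversize) = 0.01054 + 0.186825 + 0.00735 + 0.0044 + 0.01344 = 0.222555 → 0.223.

0.223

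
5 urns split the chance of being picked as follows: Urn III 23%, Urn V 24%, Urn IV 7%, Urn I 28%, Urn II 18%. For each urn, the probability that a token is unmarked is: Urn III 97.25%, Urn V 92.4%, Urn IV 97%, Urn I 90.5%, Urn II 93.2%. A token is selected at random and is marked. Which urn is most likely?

Taking complements, P(marked | each) = Urn III 0.0275, Urn V 0.076, Urn IV 0.03, Urn I 0.095, Urn II 0.068.
Unnormalized posteriors (prior × likelihood):
  Urn III: 0.23 × 0.0275 = 0.006325
  Urn V: 0.24 × 0.076 = 0.01824
  Urn IV: 0.07 × 0.03 = 0.0021
  Urn I: 0.28 × 0.095 = 0.0266
  Urn II: 0.18 × 0.068 = 0.01224
Sum = 0.065505.
Largest term belongs to Urn I, so Urn I is most probable.

Urn I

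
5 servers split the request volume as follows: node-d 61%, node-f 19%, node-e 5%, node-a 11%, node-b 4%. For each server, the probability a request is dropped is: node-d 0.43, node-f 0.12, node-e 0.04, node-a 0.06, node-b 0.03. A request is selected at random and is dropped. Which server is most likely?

node-d

Prior × likelihood for each hypothesis:
  node-d: 0.61 × 0.43 = 0.2623
  node-f: 0.19 × 0.12 = 0.0228
  node-e: 0.05 × 0.04 = 0.002
  node-a: 0.11 × 0.06 = 0.0066
  node-b: 0.04 × 0.03 = 0.0012
Normalizing constant = 0.2949.
Largest term belongs to node-d, so node-d is most probable.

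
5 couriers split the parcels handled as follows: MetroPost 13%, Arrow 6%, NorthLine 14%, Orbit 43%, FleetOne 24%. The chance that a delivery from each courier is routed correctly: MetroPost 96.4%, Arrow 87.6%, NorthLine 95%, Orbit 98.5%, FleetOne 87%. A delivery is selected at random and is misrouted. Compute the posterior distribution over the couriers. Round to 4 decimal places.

MetroPost 0.0824, Arrow 0.1311, NorthLine 0.1233, Orbit 0.1136, FleetOne 0.5496

Taking complements, P(misrouted | each) = MetroPost 0.036, Arrow 0.124, NorthLine 0.05, Orbit 0.015, FleetOne 0.13.
Compute prior × likelihood for every hypothesis:
  MetroPost: 0.13 × 0.036 = 0.00468
  Arrow: 0.06 × 0.124 = 0.00744
  NorthLine: 0.14 × 0.05 = 0.007
  Orbit: 0.43 × 0.015 = 0.00645
  FleetOne: 0.24 × 0.13 = 0.0312
Total = 0.05677.
P(MetroPost | misrouted) = 0.00468/0.05677 ≈ 0.0824
P(Arrow | misrouted) = 0.00744/0.05677 ≈ 0.1311
P(NorthLine | misrouted) = 0.007/0.05677 ≈ 0.1233
P(Orbit | misrouted) = 0.00645/0.05677 ≈ 0.1136
P(FleetOne | misrouted) = 0.0312/0.05677 ≈ 0.5496
(Check: 0.0824+0.1311+0.1233+0.1136+0.5496 = 1.0000.)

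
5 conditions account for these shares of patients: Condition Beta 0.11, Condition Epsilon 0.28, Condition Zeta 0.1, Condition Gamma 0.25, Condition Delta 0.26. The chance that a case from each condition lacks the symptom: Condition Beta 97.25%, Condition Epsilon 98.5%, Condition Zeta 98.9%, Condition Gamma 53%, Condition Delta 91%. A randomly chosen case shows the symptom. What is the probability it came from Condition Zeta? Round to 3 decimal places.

Taking complements, P(symptomatic | each) = Condition Beta 0.0275, Condition Epsilon 0.015, Condition Zeta 0.011, Condition Gamma 0.47, Condition Delta 0.09.
By Bayes' rule, posterior ∝ prior × likelihood:
  Condition Beta: 0.11 × 0.0275 = 0.003025
  Condition Epsilon: 0.28 × 0.015 = 0.0042
  Condition Zeta: 0.1 × 0.011 = 0.0011
  Condition Gamma: 0.25 × 0.47 = 0.1175
  Condition Delta: 0.26 × 0.09 = 0.0234
Total = 0.149225.
P(Condition Zeta | evidence) = 0.0011 / 0.149225 ≈ 0.007.

0.007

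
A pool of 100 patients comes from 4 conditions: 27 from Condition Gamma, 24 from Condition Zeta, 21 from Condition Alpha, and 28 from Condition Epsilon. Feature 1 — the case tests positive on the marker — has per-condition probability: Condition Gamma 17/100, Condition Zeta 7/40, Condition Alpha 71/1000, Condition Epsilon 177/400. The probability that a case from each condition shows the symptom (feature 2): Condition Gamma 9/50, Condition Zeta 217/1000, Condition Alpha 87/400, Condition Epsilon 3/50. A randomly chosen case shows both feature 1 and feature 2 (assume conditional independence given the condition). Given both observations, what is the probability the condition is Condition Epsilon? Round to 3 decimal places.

0.265

By Bayes' rule, posterior ∝ prior × likelihood:
  Condition Gamma: 0.27 × 0.17 × 0.18 = 0.008262
  Condition Zeta: 0.24 × 0.175 × 0.217 = 0.009114
  Condition Alpha: 0.21 × 0.071 × 0.2175 = 0.003242925
  Condition Epsilon: 0.28 × 0.4425 × 0.06 = 0.007434
Total = 0.028052925.
P(Condition Epsilon | evidence) = 0.007434 / 0.028052925 ≈ 0.265.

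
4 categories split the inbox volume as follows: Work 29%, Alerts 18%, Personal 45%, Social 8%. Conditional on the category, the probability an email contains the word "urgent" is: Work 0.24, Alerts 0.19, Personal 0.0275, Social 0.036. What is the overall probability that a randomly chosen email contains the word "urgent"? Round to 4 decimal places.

Compute prior × likelihood for every hypothesis:
  Work: 0.29 × 0.24 = 0.0696
  Alerts: 0.18 × 0.19 = 0.0342
  Personal: 0.45 × 0.0275 = 0.012375
  Social: 0.08 × 0.036 = 0.00288
P(urgent-flag) = 0.0696 + 0.0342 + 0.012375 + 0.00288 = 0.119055 → 0.1191.

0.1191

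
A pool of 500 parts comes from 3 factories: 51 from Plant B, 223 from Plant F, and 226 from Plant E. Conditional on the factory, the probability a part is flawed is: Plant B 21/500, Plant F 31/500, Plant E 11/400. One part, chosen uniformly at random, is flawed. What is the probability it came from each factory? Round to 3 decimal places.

Plant B 0.097, Plant F 0.623, Plant E 0.280

Unnormalized posteriors (prior × likelihood):
  Plant B: 0.102 × 0.042 = 0.004284
  Plant F: 0.446 × 0.062 = 0.027652
  Plant E: 0.452 × 0.0275 = 0.01243
Total = 0.044366.
P(Plant B | flawed) = 0.004284/0.044366 ≈ 0.097
P(Plant F | flawed) = 0.027652/0.044366 ≈ 0.623
P(Plant E | flawed) = 0.01243/0.044366 ≈ 0.280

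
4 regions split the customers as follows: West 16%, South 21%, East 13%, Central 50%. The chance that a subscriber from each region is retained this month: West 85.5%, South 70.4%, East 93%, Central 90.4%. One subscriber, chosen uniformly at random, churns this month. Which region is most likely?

South

Taking complements, P(churn | each) = West 0.145, South 0.296, East 0.07, Central 0.096.
By Bayes' rule, posterior ∝ prior × likelihood:
  West: 0.16 × 0.145 = 0.0232
  South: 0.21 × 0.296 = 0.06216
  East: 0.13 × 0.07 = 0.0091
  Central: 0.5 × 0.096 = 0.048
Total = 0.14246.
Largest term belongs to South, so South is most probable.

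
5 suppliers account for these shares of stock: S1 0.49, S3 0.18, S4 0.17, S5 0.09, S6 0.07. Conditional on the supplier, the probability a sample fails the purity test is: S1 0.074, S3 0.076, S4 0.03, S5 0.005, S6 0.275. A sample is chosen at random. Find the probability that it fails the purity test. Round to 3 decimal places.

Compute prior × likelihood for every hypothesis:
  S1: 0.49 × 0.074 = 0.03626
  S3: 0.18 × 0.076 = 0.01368
  S4: 0.17 × 0.03 = 0.0051
  S5: 0.09 × 0.005 = 0.00045
  S6: 0.07 × 0.275 = 0.01925
P(off-spec) = 0.03626 + 0.01368 + 0.0051 + 0.00045 + 0.01925 = 0.07474 → 0.075.

0.075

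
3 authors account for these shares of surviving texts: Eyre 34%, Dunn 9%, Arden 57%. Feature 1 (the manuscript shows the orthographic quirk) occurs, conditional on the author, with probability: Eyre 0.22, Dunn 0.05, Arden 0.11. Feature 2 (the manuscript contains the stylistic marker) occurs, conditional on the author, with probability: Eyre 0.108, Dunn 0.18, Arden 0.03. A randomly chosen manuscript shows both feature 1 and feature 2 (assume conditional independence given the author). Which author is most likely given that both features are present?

Eyre

Prior × likelihood for each hypothesis:
  Eyre: 0.34 × 0.22 × 0.108 = 0.0080784
  Dunn: 0.09 × 0.05 × 0.18 = 0.00081
  Arden: 0.57 × 0.11 × 0.03 = 0.001881
Total = 0.0107694.
Largest term belongs to Eyre, so Eyre is most probable.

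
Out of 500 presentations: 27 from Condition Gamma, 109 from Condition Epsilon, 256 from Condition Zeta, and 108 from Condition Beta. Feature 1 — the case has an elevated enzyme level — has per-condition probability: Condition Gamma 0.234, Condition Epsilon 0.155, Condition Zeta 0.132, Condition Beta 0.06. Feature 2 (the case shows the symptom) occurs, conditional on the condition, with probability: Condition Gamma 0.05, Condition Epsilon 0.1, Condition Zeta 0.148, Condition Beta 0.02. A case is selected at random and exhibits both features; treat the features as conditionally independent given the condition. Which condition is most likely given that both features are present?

Compute prior × likelihood for every hypothesis:
  Condition Gamma: 0.054 × 0.234 × 0.05 = 0.0006318
  Condition Epsilon: 0.218 × 0.155 × 0.1 = 0.003379
  Condition Zeta: 0.512 × 0.132 × 0.148 = 0.010002432
  Condition Beta: 0.216 × 0.06 × 0.02 = 0.0002592
Total = 0.014272432.
Largest term belongs to Condition Zeta, so Condition Zeta is most probable.

Condition Zeta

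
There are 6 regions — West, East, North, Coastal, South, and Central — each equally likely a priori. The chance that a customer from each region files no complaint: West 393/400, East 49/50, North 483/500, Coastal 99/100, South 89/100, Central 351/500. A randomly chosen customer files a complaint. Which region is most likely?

Central

Taking complements, P(complaint | each) = West 0.0175, East 0.02, North 0.034, Coastal 0.01, South 0.11, Central 0.298.
Since the prior is uniform, the posterior is proportional to the likelihood:
  West: 0.0175
  East: 0.02
  North: 0.034
  Coastal: 0.01
  South: 0.11
  Central: 0.298
Normalizing constant = 0.4895.
Largest term belongs to Central, so Central is most probable.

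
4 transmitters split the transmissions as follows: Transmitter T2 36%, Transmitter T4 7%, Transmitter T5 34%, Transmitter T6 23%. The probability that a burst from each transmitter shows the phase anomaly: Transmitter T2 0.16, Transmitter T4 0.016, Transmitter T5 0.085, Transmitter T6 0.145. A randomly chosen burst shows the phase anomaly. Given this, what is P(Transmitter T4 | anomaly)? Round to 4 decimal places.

0.0093

Compute prior × likelihood for every hypothesis:
  Transmitter T2: 0.36 × 0.16 = 0.0576
  Transmitter T4: 0.07 × 0.016 = 0.00112
  Transmitter T5: 0.34 × 0.085 = 0.0289
  Transmitter T6: 0.23 × 0.145 = 0.03335
Total = 0.12097.
P(Transmitter T4 | evidence) = 0.00112 / 0.12097 ≈ 0.0093.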